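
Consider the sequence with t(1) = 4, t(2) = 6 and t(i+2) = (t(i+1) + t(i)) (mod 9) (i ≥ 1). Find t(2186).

Computing terms: t(1) = 4; t(2) = 6; t(3) = 1; t(4) = 7; t(5) = 8; t(6) = 6; t(7) = 5; t(8) = 2; t(9) = 7; t(10) = 0; t(11) = 7; t(12) = 7; t(13) = 5; t(14) = 3; t(15) = 8; t(16) = 2; t(17) = 1; t(18) = 3; t(19) = 4; t(20) = 7; t(21) = 2; t(22) = 0; t(23) = 2; t(24) = 2; t(25) = 4; t(26) = 6.
Since (t(25), t(26)) = (t(1), t(2)) = (4, 6) (two consecutive terms determine the rest), the sequence is periodic with period 24.
So t(2186) = t(1 + ((2186-1) mod 24)) = t(2) = 6.

6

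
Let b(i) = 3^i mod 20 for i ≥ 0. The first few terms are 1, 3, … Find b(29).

3

Listing terms: b(0) = 1,  b(1) = 3,  b(2) = 9,  b(3) = 7,  b(4) = 1.
The sequence repeats with period 4.
(29 - 0) mod 4 = 1, so b(29) = b(1) = 3.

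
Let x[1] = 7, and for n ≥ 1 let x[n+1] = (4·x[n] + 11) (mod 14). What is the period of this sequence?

Listing terms: x[1] = 7; x[2] = 11; x[3] = 13; x[4] = 7.
The sequence repeats with period 3.

3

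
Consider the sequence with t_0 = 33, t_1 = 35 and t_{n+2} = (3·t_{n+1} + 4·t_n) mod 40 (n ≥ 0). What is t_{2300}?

13

We have t_0 = 33, t_1 = 35, t_2 = 37, t_3 = 11, t_4 = 21, t_5 = 27, t_6 = 5, t_7 = 3, t_8 = 29, t_9 = 19, t_{10} = 13, t_{11} = 35, t_{12} = 37.
Since (t_{11}, t_{12}) = (t_1, t_2) = (35, 37) (two consecutive terms determine the rest), the sequence is eventually periodic: after a pre-period of length 1 it cycles with period 10.
For n ≥ 1, t_n depends only on (n - 1) mod 10. (2300 - 1) mod 10 = 9, so t_{2300} = t_{10} = 13.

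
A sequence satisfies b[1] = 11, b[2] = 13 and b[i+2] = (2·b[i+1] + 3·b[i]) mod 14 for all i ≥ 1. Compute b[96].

Listing terms: b[1] = 11; b[2] = 13; b[3] = 3; b[4] = 3; b[5] = 1; b[6] = 11; b[7] = 11; b[8] = 13.
The sequence repeats with period 6.
(96 - 1) mod 6 = 5, so b[96] = b[6] = 11.

11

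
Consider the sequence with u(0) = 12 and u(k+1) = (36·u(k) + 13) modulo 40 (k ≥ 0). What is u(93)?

We have u(0) = 12,  u(1) = 5,  u(2) = 33,  u(3) = 1,  u(4) = 9,  u(5) = 17,  u(6) = 25,  u(7) = 33.
Since u(7) = u(2) = 33, the sequence is eventually periodic: after a pre-period of length 2 it cycles with period 5.
For k ≥ 2, u(k) depends only on (k - 2) mod 5. (93 - 2) mod 5 = 1, so u(93) = u(3) = 1.

1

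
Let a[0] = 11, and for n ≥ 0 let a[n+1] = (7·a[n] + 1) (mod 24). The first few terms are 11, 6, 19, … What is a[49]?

a[0] = 11; a[1] = 6; a[2] = 19; a[3] = 14; a[4] = 3; a[5] = 22; a[6] = 11.
Since a[6] = a[0] = 11, the sequence is periodic with period 6.
So a[49] = a[0 + ((49-0) mod 6)] = a[1] = 6.

6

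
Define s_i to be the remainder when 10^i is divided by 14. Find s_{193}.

Computing terms: s_1 = 10, s_2 = 2, s_3 = 6, s_4 = 4, s_5 = 12, s_6 = 8, s_7 = 10.
The sequence repeats with period 6.
So s_{193} = s_{1 + ((193-1) mod 6)} = s_1 = 10.

10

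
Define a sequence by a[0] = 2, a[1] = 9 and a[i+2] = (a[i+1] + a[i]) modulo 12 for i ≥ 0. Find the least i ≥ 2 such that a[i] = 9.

Computing terms: a[0] = 2, a[1] = 9, a[2] = 11, a[3] = 8, a[4] = 7, a[5] = 3, a[6] = 10, a[7] = 1, a[8] = 11, a[9] = 0, a[10] = 11, a[11] = 11, a[12] = 10, a[13] = 9, a[14] = 7, a[15] = 4, a[16] = 11, a[17] = 3, a[18] = 2, a[19] = 5, a[20] = 7, a[21] = 0, a[22] = 7, a[23] = 7, a[24] = 2, a[25] = 9.
Since (a[24], a[25]) = (a[0], a[1]) = (2, 9) (two consecutive terms determine the rest), the sequence is periodic with period 24.
The value 9 first appears (with i ≥ 2) at a[13].

13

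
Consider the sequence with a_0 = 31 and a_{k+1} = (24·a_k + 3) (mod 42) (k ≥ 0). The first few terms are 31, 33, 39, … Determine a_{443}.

21

Computing terms: a_0 = 31,  a_1 = 33,  a_2 = 39,  a_3 = 15,  a_4 = 27,  a_5 = 21,  a_6 = 3,  a_7 = 33.
Since a_7 = a_1 = 33, the sequence is eventually periodic: after a pre-period of length 1 it cycles with period 6.
For k ≥ 1, a_k depends only on (k - 1) mod 6. (443 - 1) mod 6 = 4, so a_{443} = a_5 = 21.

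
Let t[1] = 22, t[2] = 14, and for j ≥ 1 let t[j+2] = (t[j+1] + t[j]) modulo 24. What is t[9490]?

2

We have t[1] = 22, t[2] = 14, t[3] = 12, t[4] = 2, t[5] = 14, t[6] = 16, t[7] = 6, t[8] = 22, t[9] = 4, t[10] = 2, t[11] = 6, t[12] = 8, t[13] = 14, t[14] = 22, t[15] = 12, t[16] = 10, t[17] = 22, t[18] = 8, t[19] = 6, t[20] = 14, t[21] = 20, t[22] = 10, t[23] = 6, t[24] = 16, t[25] = 22, t[26] = 14.
The sequence repeats with period 24.
(9490 - 1) mod 24 = 9, so t[9490] = t[10] = 2.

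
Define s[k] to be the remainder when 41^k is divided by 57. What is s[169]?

2

Computing terms: s[1] = 41, s[2] = 28, s[3] = 8, s[4] = 43, s[5] = 53, s[6] = 7, s[7] = 2, s[8] = 25, s[9] = 56, s[10] = 16, s[11] = 29, s[12] = 49, s[13] = 14, s[14] = 4, s[15] = 50, s[16] = 55, s[17] = 32, s[18] = 1, s[19] = 41.
The sequence repeats with period 18.
(169 - 1) mod 18 = 6, so s[169] = s[7] = 2.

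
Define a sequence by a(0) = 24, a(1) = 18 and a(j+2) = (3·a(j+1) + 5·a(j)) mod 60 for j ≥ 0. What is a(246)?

Computing terms: a(0) = 24; a(1) = 18; a(2) = 54; a(3) = 12; a(4) = 6; a(5) = 18; a(6) = 24; a(7) = 42; a(8) = 6; a(9) = 48; a(10) = 54; a(11) = 42; a(12) = 36; a(13) = 18; a(14) = 54.
Since (a(13), a(14)) = (a(1), a(2)) = (18, 54) (two consecutive terms determine the rest), the sequence is eventually periodic: after a pre-period of length 1 it cycles with period 12.
For j ≥ 1, a(j) depends only on (j - 1) mod 12. (246 - 1) mod 12 = 5, so a(246) = a(6) = 24.

24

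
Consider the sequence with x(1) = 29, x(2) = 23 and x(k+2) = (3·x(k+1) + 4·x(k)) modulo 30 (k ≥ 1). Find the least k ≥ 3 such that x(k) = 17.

We have x(1) = 29, x(2) = 23, x(3) = 5, x(4) = 17, x(5) = 11, x(6) = 11, x(7) = 17, x(8) = 5, x(9) = 23, x(10) = 29, x(11) = 29, x(12) = 23.
The sequence repeats with period 10.
The value 17 first appears (with k ≥ 3) at x(4).

4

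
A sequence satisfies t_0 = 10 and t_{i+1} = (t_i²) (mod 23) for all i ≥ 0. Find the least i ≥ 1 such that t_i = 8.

1

Computing terms: t_0 = 10, t_1 = 8, t_2 = 18, t_3 = 2, t_4 = 4, t_5 = 16, t_6 = 3, t_7 = 9, t_8 = 12, t_9 = 6, t_{10} = 13, t_{11} = 8.
Since t_{11} = t_1 = 8, the sequence is eventually periodic: after a pre-period of length 1 it cycles with period 10.
The value 8 first appears (with i ≥ 1) at t_1.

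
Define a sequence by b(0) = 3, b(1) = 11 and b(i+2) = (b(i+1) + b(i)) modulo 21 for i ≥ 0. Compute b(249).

17

Listing terms: b(0) = 3; b(1) = 11; b(2) = 14; b(3) = 4; b(4) = 18; b(5) = 1; b(6) = 19; b(7) = 20; b(8) = 18; b(9) = 17; b(10) = 14; b(11) = 10; b(12) = 3; b(13) = 13; b(14) = 16; b(15) = 8; b(16) = 3; b(17) = 11.
Since (b(16), b(17)) = (b(0), b(1)) = (3, 11) (two consecutive terms determine the rest), the sequence is periodic with period 16.
So b(249) = b(0 + ((249-0) mod 16)) = b(9) = 17.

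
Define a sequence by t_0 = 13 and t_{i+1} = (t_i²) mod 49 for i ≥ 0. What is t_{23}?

t_0 = 13,  t_1 = 22,  t_2 = 43,  t_3 = 36,  t_4 = 22.
Since t_4 = t_1 = 22, the sequence is eventually periodic: after a pre-period of length 1 it cycles with period 3.
For i ≥ 1, t_i depends only on (i - 1) mod 3. (23 - 1) mod 3 = 1, so t_{23} = t_2 = 43.

43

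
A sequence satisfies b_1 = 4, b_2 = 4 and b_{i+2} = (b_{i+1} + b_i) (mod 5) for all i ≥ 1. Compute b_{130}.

0

Listing terms: b_1 = 4; b_2 = 4; b_3 = 3; b_4 = 2; b_5 = 0; b_6 = 2; b_7 = 2; b_8 = 4; b_9 = 1; b_{10} = 0; b_{11} = 1; b_{12} = 1; b_{13} = 2; b_{14} = 3; b_{15} = 0; b_{16} = 3; b_{17} = 3; b_{18} = 1; b_{19} = 4; b_{20} = 0; b_{21} = 4; b_{22} = 4.
The sequence repeats with period 20.
So b_{130} = b_{1 + ((130-1) mod 20)} = b_{10} = 0.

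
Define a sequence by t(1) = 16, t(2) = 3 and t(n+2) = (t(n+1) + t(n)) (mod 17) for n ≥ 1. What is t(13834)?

13

t(1) = 16,  t(2) = 3,  t(3) = 2,  t(4) = 5,  t(5) = 7,  t(6) = 12,  t(7) = 2,  t(8) = 14,  t(9) = 16,  t(10) = 13,  t(11) = 12,  t(12) = 8,  t(13) = 3,  t(14) = 11,  t(15) = 14,  t(16) = 8,  t(17) = 5,  t(18) = 13,  t(19) = 1,  t(20) = 14,  t(21) = 15,  t(22) = 12,  t(23) = 10,  t(24) = 5,  t(25) = 15,  t(26) = 3,  t(27) = 1,  t(28) = 4,  t(29) = 5,  t(30) = 9,  t(31) = 14,  t(32) = 6,  t(33) = 3,  t(34) = 9,  t(35) = 12,  t(36) = 4,  t(37) = 16,  t(38) = 3.
Since (t(37), t(38)) = (t(1), t(2)) = (16, 3) (two consecutive terms determine the rest), the sequence is periodic with period 36.
(13834 - 1) mod 36 = 9, so t(13834) = t(10) = 13.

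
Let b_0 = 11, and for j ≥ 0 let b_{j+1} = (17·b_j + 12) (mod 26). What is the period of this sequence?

6

We have b_0 = 11, b_1 = 17, b_2 = 15, b_3 = 7, b_4 = 1, b_5 = 3, b_6 = 11.
Since b_6 = b_0 = 11, the sequence is periodic with period 6.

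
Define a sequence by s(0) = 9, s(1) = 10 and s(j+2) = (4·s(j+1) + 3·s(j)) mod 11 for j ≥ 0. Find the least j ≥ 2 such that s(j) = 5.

Listing terms: s(0) = 9, s(1) = 10, s(2) = 1, s(3) = 1, s(4) = 7, s(5) = 9, s(6) = 2, s(7) = 2, s(8) = 3, s(9) = 7, s(10) = 4, s(11) = 4, s(12) = 6, s(13) = 3, s(14) = 8, s(15) = 8, s(16) = 1, s(17) = 6, s(18) = 5, s(19) = 5, s(20) = 2, s(21) = 1, s(22) = 10, s(23) = 10, s(24) = 4, s(25) = 2, s(26) = 9, s(27) = 9, s(28) = 8, s(29) = 4, s(30) = 7, s(31) = 7, s(32) = 5, s(33) = 8, s(34) = 3, s(35) = 3, s(36) = 10, s(37) = 5, s(38) = 6, s(39) = 6, s(40) = 9, s(41) = 10.
The sequence repeats with period 40.
The value 5 first appears (with j ≥ 2) at s(18).

18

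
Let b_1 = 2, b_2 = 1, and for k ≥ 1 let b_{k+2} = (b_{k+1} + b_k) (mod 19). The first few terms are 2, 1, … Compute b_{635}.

7

Listing terms: b_1 = 2, b_2 = 1, b_3 = 3, b_4 = 4, b_5 = 7, b_6 = 11, b_7 = 18, b_8 = 10, b_9 = 9, b_{10} = 0, b_{11} = 9, b_{12} = 9, b_{13} = 18, b_{14} = 8, b_{15} = 7, b_{16} = 15, b_{17} = 3, b_{18} = 18, b_{19} = 2, b_{20} = 1.
The sequence repeats with period 18.
So b_{635} = b_{1 + ((635-1) mod 18)} = b_5 = 7.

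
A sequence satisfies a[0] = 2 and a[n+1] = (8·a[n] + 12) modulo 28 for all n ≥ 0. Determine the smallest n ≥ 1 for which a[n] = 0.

1

a[0] = 2, a[1] = 0, a[2] = 12, a[3] = 24, a[4] = 8, a[5] = 20, a[6] = 4, a[7] = 16, a[8] = 0.
Since a[8] = a[1] = 0, the sequence is eventually periodic: after a pre-period of length 1 it cycles with period 7.
The value 0 first appears (with n ≥ 1) at a[1].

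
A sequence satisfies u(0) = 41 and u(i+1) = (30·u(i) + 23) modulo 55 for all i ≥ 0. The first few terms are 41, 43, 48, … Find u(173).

33

u(0) = 41,  u(1) = 43,  u(2) = 48,  u(3) = 33,  u(4) = 23,  u(5) = 53,  u(6) = 18,  u(7) = 13,  u(8) = 28,  u(9) = 38,  u(10) = 8,  u(11) = 43.
Since u(11) = u(1) = 43, the sequence is eventually periodic: after a pre-period of length 1 it cycles with period 10.
For i ≥ 1, u(i) depends only on (i - 1) mod 10. (173 - 1) mod 10 = 2, so u(173) = u(3) = 33.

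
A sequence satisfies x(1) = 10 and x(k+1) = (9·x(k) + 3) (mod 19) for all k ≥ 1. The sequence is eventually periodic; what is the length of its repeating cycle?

Listing terms: x(1) = 10; x(2) = 17; x(3) = 4; x(4) = 1; x(5) = 12; x(6) = 16; x(7) = 14; x(8) = 15; x(9) = 5; x(10) = 10.
The sequence repeats with period 9.

9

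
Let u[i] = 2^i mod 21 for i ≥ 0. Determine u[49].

2

u[0] = 1; u[1] = 2; u[2] = 4; u[3] = 8; u[4] = 16; u[5] = 11; u[6] = 1.
The sequence repeats with period 6.
So u[49] = u[0 + ((49-0) mod 6)] = u[1] = 2.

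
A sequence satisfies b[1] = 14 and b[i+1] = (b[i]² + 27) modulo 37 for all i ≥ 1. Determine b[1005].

b[1] = 14, b[2] = 1, b[3] = 28, b[4] = 34, b[5] = 36, b[6] = 28.
Since b[6] = b[3] = 28, the sequence is eventually periodic: after a pre-period of length 2 it cycles with period 3.
For i ≥ 3, b[i] depends only on (i - 3) mod 3. (1005 - 3) mod 3 = 0, so b[1005] = b[3] = 28.

28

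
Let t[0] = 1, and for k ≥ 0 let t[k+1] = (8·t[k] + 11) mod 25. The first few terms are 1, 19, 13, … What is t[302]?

Computing terms: t[0] = 1; t[1] = 19; t[2] = 13; t[3] = 15; t[4] = 6; t[5] = 9; t[6] = 8; t[7] = 0; t[8] = 11; t[9] = 24; t[10] = 3; t[11] = 10; t[12] = 16; t[13] = 14; t[14] = 23; t[15] = 20; t[16] = 21; t[17] = 4; t[18] = 18; t[19] = 5; t[20] = 1.
Since t[20] = t[0] = 1, the sequence is periodic with period 20.
So t[302] = t[0 + ((302-0) mod 20)] = t[2] = 13.

13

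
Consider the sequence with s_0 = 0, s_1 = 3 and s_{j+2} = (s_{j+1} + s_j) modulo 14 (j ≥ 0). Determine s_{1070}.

11

Listing terms: s_0 = 0; s_1 = 3; s_2 = 3; s_3 = 6; s_4 = 9; s_5 = 1; s_6 = 10; s_7 = 11; s_8 = 7; s_9 = 4; s_{10} = 11; s_{11} = 1; s_{12} = 12; s_{13} = 13; s_{14} = 11; s_{15} = 10; s_{16} = 7; s_{17} = 3; s_{18} = 10; s_{19} = 13; s_{20} = 9; s_{21} = 8; s_{22} = 3; s_{23} = 11; s_{24} = 0; s_{25} = 11; s_{26} = 11; s_{27} = 8; s_{28} = 5; s_{29} = 13; s_{30} = 4; s_{31} = 3; s_{32} = 7; s_{33} = 10; s_{34} = 3; s_{35} = 13; s_{36} = 2; s_{37} = 1; s_{38} = 3; s_{39} = 4; s_{40} = 7; s_{41} = 11; s_{42} = 4; s_{43} = 1; s_{44} = 5; s_{45} = 6; s_{46} = 11; s_{47} = 3; s_{48} = 0; s_{49} = 3.
Since (s_{48}, s_{49}) = (s_0, s_1) = (0, 3) (two consecutive terms determine the rest), the sequence is periodic with period 48.
(1070 - 0) mod 48 = 14, so s_{1070} = s_{14} = 11.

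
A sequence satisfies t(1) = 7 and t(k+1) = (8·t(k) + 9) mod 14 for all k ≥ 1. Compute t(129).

11

Listing terms: t(1) = 7, t(2) = 9, t(3) = 11, t(4) = 13, t(5) = 1, t(6) = 3, t(7) = 5, t(8) = 7.
Since t(8) = t(1) = 7, the sequence is periodic with period 7.
(129 - 1) mod 7 = 2, so t(129) = t(3) = 11.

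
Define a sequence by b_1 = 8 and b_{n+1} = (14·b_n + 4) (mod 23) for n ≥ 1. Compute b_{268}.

Listing terms: b_1 = 8; b_2 = 1; b_3 = 18; b_4 = 3; b_5 = 0; b_6 = 4; b_7 = 14; b_8 = 16; b_9 = 21; b_{10} = 22; b_{11} = 13; b_{12} = 2; b_{13} = 9; b_{14} = 15; b_{15} = 7; b_{16} = 10; b_{17} = 6; b_{18} = 19; b_{19} = 17; b_{20} = 12; b_{21} = 11; b_{22} = 20; b_{23} = 8.
Since b_{23} = b_1 = 8, the sequence is periodic with period 22.
So b_{268} = b_{1 + ((268-1) mod 22)} = b_4 = 3.

3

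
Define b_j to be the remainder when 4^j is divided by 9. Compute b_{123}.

1

Listing terms: b_0 = 1, b_1 = 4, b_2 = 7, b_3 = 1.
Since b_3 = b_0 = 1, the sequence is periodic with period 3.
(123 - 0) mod 3 = 0, so b_{123} = b_0 = 1.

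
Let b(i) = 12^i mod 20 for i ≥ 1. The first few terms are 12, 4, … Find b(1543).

8

Listing terms: b(1) = 12, b(2) = 4, b(3) = 8, b(4) = 16, b(5) = 12.
The sequence repeats with period 4.
(1543 - 1) mod 4 = 2, so b(1543) = b(3) = 8.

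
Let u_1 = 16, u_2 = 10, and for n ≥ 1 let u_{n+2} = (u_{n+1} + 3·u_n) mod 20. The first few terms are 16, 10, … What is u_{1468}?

We have u_1 = 16; u_2 = 10; u_3 = 18; u_4 = 8; u_5 = 2; u_6 = 6; u_7 = 12; u_8 = 10; u_9 = 6; u_{10} = 16; u_{11} = 14; u_{12} = 2; u_{13} = 4; u_{14} = 10; u_{15} = 2; u_{16} = 12; u_{17} = 18; u_{18} = 14; u_{19} = 8; u_{20} = 10; u_{21} = 14; u_{22} = 4; u_{23} = 6; u_{24} = 18; u_{25} = 16; u_{26} = 10.
The sequence repeats with period 24.
(1468 - 1) mod 24 = 3, so u_{1468} = u_4 = 8.

8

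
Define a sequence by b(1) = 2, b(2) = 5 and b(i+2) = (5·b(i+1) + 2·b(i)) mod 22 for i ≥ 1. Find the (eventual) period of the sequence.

b(1) = 2,  b(2) = 5,  b(3) = 7,  b(4) = 1,  b(5) = 19,  b(6) = 9,  b(7) = 17,  b(8) = 15,  b(9) = 21,  b(10) = 3,  b(11) = 13,  b(12) = 5,  b(13) = 7.
Since (b(12), b(13)) = (b(2), b(3)) = (5, 7) (two consecutive terms determine the rest), the sequence is eventually periodic: after a pre-period of length 1 it cycles with period 10.

10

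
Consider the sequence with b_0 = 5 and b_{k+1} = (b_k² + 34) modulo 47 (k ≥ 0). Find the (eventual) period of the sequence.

Computing terms: b_0 = 5,  b_1 = 12,  b_2 = 37,  b_3 = 40,  b_4 = 36,  b_5 = 14,  b_6 = 42,  b_7 = 12.
Since b_7 = b_1 = 12, the sequence is eventually periodic: after a pre-period of length 1 it cycles with period 6.

6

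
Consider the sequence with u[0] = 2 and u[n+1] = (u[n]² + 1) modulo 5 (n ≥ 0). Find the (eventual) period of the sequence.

3

Computing terms: u[0] = 2,  u[1] = 0,  u[2] = 1,  u[3] = 2.
The sequence repeats with period 3.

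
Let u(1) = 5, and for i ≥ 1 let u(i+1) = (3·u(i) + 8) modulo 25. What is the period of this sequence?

20

Listing terms: u(1) = 5; u(2) = 23; u(3) = 2; u(4) = 14; u(5) = 0; u(6) = 8; u(7) = 7; u(8) = 4; u(9) = 20; u(10) = 18; u(11) = 12; u(12) = 19; u(13) = 15; u(14) = 3; u(15) = 17; u(16) = 9; u(17) = 10; u(18) = 13; u(19) = 22; u(20) = 24; u(21) = 5.
The sequence repeats with period 20.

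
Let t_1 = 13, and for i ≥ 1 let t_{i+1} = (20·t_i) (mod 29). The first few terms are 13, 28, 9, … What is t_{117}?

4

Listing terms: t_1 = 13, t_2 = 28, t_3 = 9, t_4 = 6, t_5 = 4, t_6 = 22, t_7 = 5, t_8 = 13.
The sequence repeats with period 7.
So t_{117} = t_{1 + ((117-1) mod 7)} = t_5 = 4.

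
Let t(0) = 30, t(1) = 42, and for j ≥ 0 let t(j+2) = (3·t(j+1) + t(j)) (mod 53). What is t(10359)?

Computing terms: t(0) = 30, t(1) = 42, t(2) = 50, t(3) = 33, t(4) = 43, t(5) = 3, t(6) = 52, t(7) = 0, t(8) = 52, t(9) = 50, t(10) = 43, t(11) = 20, t(12) = 50, t(13) = 11, t(14) = 30, t(15) = 48, t(16) = 15, t(17) = 40, t(18) = 29, t(19) = 21, t(20) = 39, t(21) = 32, t(22) = 29, t(23) = 13, t(24) = 15, t(25) = 5, t(26) = 30, t(27) = 42.
The sequence repeats with period 26.
(10359 - 0) mod 26 = 11, so t(10359) = t(11) = 20.

20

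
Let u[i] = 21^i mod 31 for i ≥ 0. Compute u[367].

Computing terms: u[0] = 1,  u[1] = 21,  u[2] = 7,  u[3] = 23,  u[4] = 18,  u[5] = 6,  u[6] = 2,  u[7] = 11,  u[8] = 14,  u[9] = 15,  u[10] = 5,  u[11] = 12,  u[12] = 4,  u[13] = 22,  u[14] = 28,  u[15] = 30,  u[16] = 10,  u[17] = 24,  u[18] = 8,  u[19] = 13,  u[20] = 25,  u[21] = 29,  u[22] = 20,  u[23] = 17,  u[24] = 16,  u[25] = 26,  u[26] = 19,  u[27] = 27,  u[28] = 9,  u[29] = 3,  u[30] = 1.
The sequence repeats with period 30.
(367 - 0) mod 30 = 7, so u[367] = u[7] = 11.

11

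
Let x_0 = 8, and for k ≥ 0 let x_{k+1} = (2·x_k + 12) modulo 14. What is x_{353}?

Listing terms: x_0 = 8, x_1 = 0, x_2 = 12, x_3 = 8.
The sequence repeats with period 3.
(353 - 0) mod 3 = 2, so x_{353} = x_2 = 12.

12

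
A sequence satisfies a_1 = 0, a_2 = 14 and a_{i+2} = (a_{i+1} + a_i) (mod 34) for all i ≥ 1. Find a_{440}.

a_1 = 0; a_2 = 14; a_3 = 14; a_4 = 28; a_5 = 8; a_6 = 2; a_7 = 10; a_8 = 12; a_9 = 22; a_{10} = 0; a_{11} = 22; a_{12} = 22; a_{13} = 10; a_{14} = 32; a_{15} = 8; a_{16} = 6; a_{17} = 14; a_{18} = 20; a_{19} = 0; a_{20} = 20; a_{21} = 20; a_{22} = 6; a_{23} = 26; a_{24} = 32; a_{25} = 24; a_{26} = 22; a_{27} = 12; a_{28} = 0; a_{29} = 12; a_{30} = 12; a_{31} = 24; a_{32} = 2; a_{33} = 26; a_{34} = 28; a_{35} = 20; a_{36} = 14; a_{37} = 0; a_{38} = 14.
The sequence repeats with period 36.
(440 - 1) mod 36 = 7, so a_{440} = a_8 = 12.

12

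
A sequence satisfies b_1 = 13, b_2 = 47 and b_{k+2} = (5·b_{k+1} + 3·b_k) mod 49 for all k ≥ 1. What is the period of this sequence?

Computing terms: b_1 = 13; b_2 = 47; b_3 = 29; b_4 = 41; b_5 = 47; b_6 = 15; b_7 = 20; b_8 = 47; b_9 = 1; b_{10} = 48; b_{11} = 47; b_{12} = 36; b_{13} = 27; b_{14} = 47; b_{15} = 22; b_{16} = 6; b_{17} = 47; b_{18} = 8; b_{19} = 34; b_{20} = 47; b_{21} = 43; b_{22} = 13; b_{23} = 47.
Since (b_{22}, b_{23}) = (b_1, b_2) = (13, 47) (two consecutive terms determine the rest), the sequence is periodic with period 21.

21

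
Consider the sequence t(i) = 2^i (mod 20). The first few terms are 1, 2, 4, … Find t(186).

4

Listing terms: t(0) = 1, t(1) = 2, t(2) = 4, t(3) = 8, t(4) = 16, t(5) = 12, t(6) = 4.
Since t(6) = t(2) = 4, the sequence is eventually periodic: after a pre-period of length 2 it cycles with period 4.
For i ≥ 2, t(i) depends only on (i - 2) mod 4. (186 - 2) mod 4 = 0, so t(186) = t(2) = 4.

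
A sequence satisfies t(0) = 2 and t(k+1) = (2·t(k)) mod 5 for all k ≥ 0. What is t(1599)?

1

We have t(0) = 2,  t(1) = 4,  t(2) = 3,  t(3) = 1,  t(4) = 2.
Since t(4) = t(0) = 2, the sequence is periodic with period 4.
(1599 - 0) mod 4 = 3, so t(1599) = t(3) = 1.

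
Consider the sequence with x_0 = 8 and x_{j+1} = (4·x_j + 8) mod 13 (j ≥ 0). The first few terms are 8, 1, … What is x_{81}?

4

x_0 = 8; x_1 = 1; x_2 = 12; x_3 = 4; x_4 = 11; x_5 = 0; x_6 = 8.
The sequence repeats with period 6.
So x_{81} = x_{0 + ((81-0) mod 6)} = x_3 = 4.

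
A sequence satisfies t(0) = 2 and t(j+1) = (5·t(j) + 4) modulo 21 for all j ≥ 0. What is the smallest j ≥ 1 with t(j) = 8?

5

Listing terms: t(0) = 2; t(1) = 14; t(2) = 11; t(3) = 17; t(4) = 5; t(5) = 8; t(6) = 2.
Since t(6) = t(0) = 2, the sequence is periodic with period 6.
The value 8 first appears (with j ≥ 1) at t(5).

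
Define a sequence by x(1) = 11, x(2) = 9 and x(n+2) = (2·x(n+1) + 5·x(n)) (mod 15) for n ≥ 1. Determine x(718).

14

Computing terms: x(1) = 11,  x(2) = 9,  x(3) = 13,  x(4) = 11,  x(5) = 12,  x(6) = 4,  x(7) = 8,  x(8) = 6,  x(9) = 7,  x(10) = 14,  x(11) = 3,  x(12) = 1,  x(13) = 2,  x(14) = 9,  x(15) = 13.
Since (x(14), x(15)) = (x(2), x(3)) = (9, 13) (two consecutive terms determine the rest), the sequence is eventually periodic: after a pre-period of length 1 it cycles with period 12.
For n ≥ 2, x(n) depends only on (n - 2) mod 12. (718 - 2) mod 12 = 8, so x(718) = x(10) = 14.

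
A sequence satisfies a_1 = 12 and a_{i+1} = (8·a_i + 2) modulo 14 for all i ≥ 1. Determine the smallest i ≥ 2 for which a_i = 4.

Listing terms: a_1 = 12; a_2 = 0; a_3 = 2; a_4 = 4; a_5 = 6; a_6 = 8; a_7 = 10; a_8 = 12.
Since a_8 = a_1 = 12, the sequence is periodic with period 7.
The value 4 first appears (with i ≥ 2) at a_4.

4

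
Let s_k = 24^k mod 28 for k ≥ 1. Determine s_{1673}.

12

Computing terms: s_1 = 24, s_2 = 16, s_3 = 20, s_4 = 4, s_5 = 12, s_6 = 8, s_7 = 24.
Since s_7 = s_1 = 24, the sequence is periodic with period 6.
So s_{1673} = s_{1 + ((1673-1) mod 6)} = s_5 = 12.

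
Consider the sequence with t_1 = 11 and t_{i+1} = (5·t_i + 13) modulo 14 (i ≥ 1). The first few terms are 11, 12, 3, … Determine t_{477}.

3

Listing terms: t_1 = 11; t_2 = 12; t_3 = 3; t_4 = 0; t_5 = 13; t_6 = 8; t_7 = 11.
Since t_7 = t_1 = 11, the sequence is periodic with period 6.
So t_{477} = t_{1 + ((477-1) mod 6)} = t_3 = 3.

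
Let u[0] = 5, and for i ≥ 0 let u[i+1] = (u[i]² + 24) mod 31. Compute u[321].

Listing terms: u[0] = 5, u[1] = 18, u[2] = 7, u[3] = 11, u[4] = 21, u[5] = 0, u[6] = 24, u[7] = 11.
Since u[7] = u[3] = 11, the sequence is eventually periodic: after a pre-period of length 3 it cycles with period 4.
For i ≥ 3, u[i] depends only on (i - 3) mod 4. (321 - 3) mod 4 = 2, so u[321] = u[5] = 0.

0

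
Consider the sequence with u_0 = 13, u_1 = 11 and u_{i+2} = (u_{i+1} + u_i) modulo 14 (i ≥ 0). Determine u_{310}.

13

Listing terms: u_0 = 13; u_1 = 11; u_2 = 10; u_3 = 7; u_4 = 3; u_5 = 10; u_6 = 13; u_7 = 9; u_8 = 8; u_9 = 3; u_{10} = 11; u_{11} = 0; u_{12} = 11; u_{13} = 11; u_{14} = 8; u_{15} = 5; u_{16} = 13; u_{17} = 4; u_{18} = 3; u_{19} = 7; u_{20} = 10; u_{21} = 3; u_{22} = 13; u_{23} = 2; u_{24} = 1; u_{25} = 3; u_{26} = 4; u_{27} = 7; u_{28} = 11; u_{29} = 4; u_{30} = 1; u_{31} = 5; u_{32} = 6; u_{33} = 11; u_{34} = 3; u_{35} = 0; u_{36} = 3; u_{37} = 3; u_{38} = 6; u_{39} = 9; u_{40} = 1; u_{41} = 10; u_{42} = 11; u_{43} = 7; u_{44} = 4; u_{45} = 11; u_{46} = 1; u_{47} = 12; u_{48} = 13; u_{49} = 11.
The sequence repeats with period 48.
(310 - 0) mod 48 = 22, so u_{310} = u_{22} = 13.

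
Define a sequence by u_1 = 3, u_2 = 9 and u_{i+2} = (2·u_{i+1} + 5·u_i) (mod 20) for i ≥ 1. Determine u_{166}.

9

u_1 = 3; u_2 = 9; u_3 = 13; u_4 = 11; u_5 = 7; u_6 = 9; u_7 = 13.
Since (u_6, u_7) = (u_2, u_3) = (9, 13) (two consecutive terms determine the rest), the sequence is eventually periodic: after a pre-period of length 1 it cycles with period 4.
For i ≥ 2, u_i depends only on (i - 2) mod 4. (166 - 2) mod 4 = 0, so u_{166} = u_2 = 9.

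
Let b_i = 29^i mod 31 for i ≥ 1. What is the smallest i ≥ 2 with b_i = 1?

We have b_1 = 29, b_2 = 4, b_3 = 23, b_4 = 16, b_5 = 30, b_6 = 2, b_7 = 27, b_8 = 8, b_9 = 15, b_{10} = 1, b_{11} = 29.
The sequence repeats with period 10.
The value 1 first appears (with i ≥ 2) at b_{10}.

10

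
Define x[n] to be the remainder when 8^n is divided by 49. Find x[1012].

We have x[1] = 8; x[2] = 15; x[3] = 22; x[4] = 29; x[5] = 36; x[6] = 43; x[7] = 1; x[8] = 8.
The sequence repeats with period 7.
(1012 - 1) mod 7 = 3, so x[1012] = x[4] = 29.

29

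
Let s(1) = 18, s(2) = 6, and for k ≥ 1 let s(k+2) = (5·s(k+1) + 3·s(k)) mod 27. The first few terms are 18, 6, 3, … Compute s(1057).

Listing terms: s(1) = 18,  s(2) = 6,  s(3) = 3,  s(4) = 6,  s(5) = 12,  s(6) = 24,  s(7) = 21,  s(8) = 15,  s(9) = 3,  s(10) = 6.
Since (s(9), s(10)) = (s(3), s(4)) = (3, 6) (two consecutive terms determine the rest), the sequence is eventually periodic: after a pre-period of length 2 it cycles with period 6.
For k ≥ 3, s(k) depends only on (k - 3) mod 6. (1057 - 3) mod 6 = 4, so s(1057) = s(7) = 21.

21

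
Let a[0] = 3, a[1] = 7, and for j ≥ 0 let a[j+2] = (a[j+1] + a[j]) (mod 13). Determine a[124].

1

Computing terms: a[0] = 3; a[1] = 7; a[2] = 10; a[3] = 4; a[4] = 1; a[5] = 5; a[6] = 6; a[7] = 11; a[8] = 4; a[9] = 2; a[10] = 6; a[11] = 8; a[12] = 1; a[13] = 9; a[14] = 10; a[15] = 6; a[16] = 3; a[17] = 9; a[18] = 12; a[19] = 8; a[20] = 7; a[21] = 2; a[22] = 9; a[23] = 11; a[24] = 7; a[25] = 5; a[26] = 12; a[27] = 4; a[28] = 3; a[29] = 7.
Since (a[28], a[29]) = (a[0], a[1]) = (3, 7) (two consecutive terms determine the rest), the sequence is periodic with period 28.
So a[124] = a[0 + ((124-0) mod 28)] = a[12] = 1.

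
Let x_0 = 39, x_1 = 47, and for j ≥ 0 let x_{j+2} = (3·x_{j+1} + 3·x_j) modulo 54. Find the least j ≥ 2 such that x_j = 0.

8

We have x_0 = 39,  x_1 = 47,  x_2 = 42,  x_3 = 51,  x_4 = 9,  x_5 = 18,  x_6 = 27,  x_7 = 27,  x_8 = 0,  x_9 = 27,  x_{10} = 27.
Since (x_9, x_{10}) = (x_6, x_7) = (27, 27) (two consecutive terms determine the rest), the sequence is eventually periodic: after a pre-period of length 6 it cycles with period 3.
The value 0 first appears (with j ≥ 2) at x_8.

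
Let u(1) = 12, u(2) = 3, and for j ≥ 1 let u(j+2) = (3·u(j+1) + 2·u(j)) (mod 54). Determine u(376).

51

u(1) = 12; u(2) = 3; u(3) = 33; u(4) = 51; u(5) = 3; u(6) = 3; u(7) = 15; u(8) = 51; u(9) = 21; u(10) = 3; u(11) = 51; u(12) = 51; u(13) = 39; u(14) = 3; u(15) = 33.
Since (u(14), u(15)) = (u(2), u(3)) = (3, 33) (two consecutive terms determine the rest), the sequence is eventually periodic: after a pre-period of length 1 it cycles with period 12.
For j ≥ 2, u(j) depends only on (j - 2) mod 12. (376 - 2) mod 12 = 2, so u(376) = u(4) = 51.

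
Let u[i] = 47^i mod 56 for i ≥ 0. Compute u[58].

u[0] = 1; u[1] = 47; u[2] = 25; u[3] = 55; u[4] = 9; u[5] = 31; u[6] = 1.
Since u[6] = u[0] = 1, the sequence is periodic with period 6.
So u[58] = u[0 + ((58-0) mod 6)] = u[4] = 9.

9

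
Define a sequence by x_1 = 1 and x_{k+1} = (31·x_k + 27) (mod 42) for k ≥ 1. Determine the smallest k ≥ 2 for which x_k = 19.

3

Computing terms: x_1 = 1,  x_2 = 16,  x_3 = 19,  x_4 = 28,  x_5 = 13,  x_6 = 10,  x_7 = 1.
Since x_7 = x_1 = 1, the sequence is periodic with period 6.
The value 19 first appears (with k ≥ 2) at x_3.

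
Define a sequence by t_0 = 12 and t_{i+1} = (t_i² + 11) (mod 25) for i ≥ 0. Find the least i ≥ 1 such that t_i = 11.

We have t_0 = 12,  t_1 = 5,  t_2 = 11,  t_3 = 7,  t_4 = 10,  t_5 = 11.
Since t_5 = t_2 = 11, the sequence is eventually periodic: after a pre-period of length 2 it cycles with period 3.
The value 11 first appears (with i ≥ 1) at t_2.

2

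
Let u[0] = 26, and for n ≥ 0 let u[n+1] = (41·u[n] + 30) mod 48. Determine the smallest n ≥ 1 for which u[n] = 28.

We have u[0] = 26,  u[1] = 40,  u[2] = 38,  u[3] = 4,  u[4] = 2,  u[5] = 16,  u[6] = 14,  u[7] = 28,  u[8] = 26.
Since u[8] = u[0] = 26, the sequence is periodic with period 8.
The value 28 first appears (with n ≥ 1) at u[7].

7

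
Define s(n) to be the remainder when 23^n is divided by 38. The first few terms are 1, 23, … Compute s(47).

35

Computing terms: s(0) = 1; s(1) = 23; s(2) = 35; s(3) = 7; s(4) = 9; s(5) = 17; s(6) = 11; s(7) = 25; s(8) = 5; s(9) = 1.
The sequence repeats with period 9.
(47 - 0) mod 9 = 2, so s(47) = s(2) = 35.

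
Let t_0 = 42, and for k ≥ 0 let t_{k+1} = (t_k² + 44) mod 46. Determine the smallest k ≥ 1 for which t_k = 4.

t_0 = 42, t_1 = 14, t_2 = 10, t_3 = 6, t_4 = 34, t_5 = 4, t_6 = 14.
Since t_6 = t_1 = 14, the sequence is eventually periodic: after a pre-period of length 1 it cycles with period 5.
The value 4 first appears (with k ≥ 1) at t_5.

5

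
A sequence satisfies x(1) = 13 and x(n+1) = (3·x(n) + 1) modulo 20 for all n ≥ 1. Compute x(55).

1

Listing terms: x(1) = 13,  x(2) = 0,  x(3) = 1,  x(4) = 4,  x(5) = 13.
Since x(5) = x(1) = 13, the sequence is periodic with period 4.
So x(55) = x(1 + ((55-1) mod 4)) = x(3) = 1.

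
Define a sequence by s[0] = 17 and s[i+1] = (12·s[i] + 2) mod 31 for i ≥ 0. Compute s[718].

29

Listing terms: s[0] = 17; s[1] = 20; s[2] = 25; s[3] = 23; s[4] = 30; s[5] = 21; s[6] = 6; s[7] = 12; s[8] = 22; s[9] = 18; s[10] = 1; s[11] = 14; s[12] = 15; s[13] = 27; s[14] = 16; s[15] = 8; s[16] = 5; s[17] = 0; s[18] = 2; s[19] = 26; s[20] = 4; s[21] = 19; s[22] = 13; s[23] = 3; s[24] = 7; s[25] = 24; s[26] = 11; s[27] = 10; s[28] = 29; s[29] = 9; s[30] = 17.
Since s[30] = s[0] = 17, the sequence is periodic with period 30.
(718 - 0) mod 30 = 28, so s[718] = s[28] = 29.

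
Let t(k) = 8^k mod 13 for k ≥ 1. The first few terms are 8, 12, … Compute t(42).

Listing terms: t(1) = 8, t(2) = 12, t(3) = 5, t(4) = 1, t(5) = 8.
The sequence repeats with period 4.
(42 - 1) mod 4 = 1, so t(42) = t(2) = 12.

12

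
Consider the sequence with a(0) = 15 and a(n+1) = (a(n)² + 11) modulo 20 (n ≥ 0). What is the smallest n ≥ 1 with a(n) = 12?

5

Computing terms: a(0) = 15,  a(1) = 16,  a(2) = 7,  a(3) = 0,  a(4) = 11,  a(5) = 12,  a(6) = 15.
The sequence repeats with period 6.
The value 12 first appears (with n ≥ 1) at a(5).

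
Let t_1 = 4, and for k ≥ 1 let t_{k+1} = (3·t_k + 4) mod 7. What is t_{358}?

6

t_1 = 4; t_2 = 2; t_3 = 3; t_4 = 6; t_5 = 1; t_6 = 0; t_7 = 4.
The sequence repeats with period 6.
(358 - 1) mod 6 = 3, so t_{358} = t_4 = 6.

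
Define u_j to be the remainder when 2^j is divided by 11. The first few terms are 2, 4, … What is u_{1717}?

7

u_1 = 2; u_2 = 4; u_3 = 8; u_4 = 5; u_5 = 10; u_6 = 9; u_7 = 7; u_8 = 3; u_9 = 6; u_{10} = 1; u_{11} = 2.
Since u_{11} = u_1 = 2, the sequence is periodic with period 10.
(1717 - 1) mod 10 = 6, so u_{1717} = u_7 = 7.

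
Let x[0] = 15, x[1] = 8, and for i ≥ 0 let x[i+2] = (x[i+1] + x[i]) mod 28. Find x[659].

17

We have x[0] = 15; x[1] = 8; x[2] = 23; x[3] = 3; x[4] = 26; x[5] = 1; x[6] = 27; x[7] = 0; x[8] = 27; x[9] = 27; x[10] = 26; x[11] = 25; x[12] = 23; x[13] = 20; x[14] = 15; x[15] = 7; x[16] = 22; x[17] = 1; x[18] = 23; x[19] = 24; x[20] = 19; x[21] = 15; x[22] = 6; x[23] = 21; x[24] = 27; x[25] = 20; x[26] = 19; x[27] = 11; x[28] = 2; x[29] = 13; x[30] = 15; x[31] = 0; x[32] = 15; x[33] = 15; x[34] = 2; x[35] = 17; x[36] = 19; x[37] = 8; x[38] = 27; x[39] = 7; x[40] = 6; x[41] = 13; x[42] = 19; x[43] = 4; x[44] = 23; x[45] = 27; x[46] = 22; x[47] = 21; x[48] = 15; x[49] = 8.
The sequence repeats with period 48.
So x[659] = x[0 + ((659-0) mod 48)] = x[35] = 17.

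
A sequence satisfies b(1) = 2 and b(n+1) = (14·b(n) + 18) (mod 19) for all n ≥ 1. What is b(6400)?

4

b(1) = 2,  b(2) = 8,  b(3) = 16,  b(4) = 14,  b(5) = 5,  b(6) = 12,  b(7) = 15,  b(8) = 0,  b(9) = 18,  b(10) = 4,  b(11) = 17,  b(12) = 9,  b(13) = 11,  b(14) = 1,  b(15) = 13,  b(16) = 10,  b(17) = 6,  b(18) = 7,  b(19) = 2.
Since b(19) = b(1) = 2, the sequence is periodic with period 18.
(6400 - 1) mod 18 = 9, so b(6400) = b(10) = 4.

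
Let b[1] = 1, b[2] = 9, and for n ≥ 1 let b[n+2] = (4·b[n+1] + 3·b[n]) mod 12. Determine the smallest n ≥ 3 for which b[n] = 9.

We have b[1] = 1, b[2] = 9, b[3] = 3, b[4] = 3, b[5] = 9, b[6] = 9, b[7] = 3.
Since (b[6], b[7]) = (b[2], b[3]) = (9, 3) (two consecutive terms determine the rest), the sequence is eventually periodic: after a pre-period of length 1 it cycles with period 4.
The value 9 first appears (with n ≥ 3) at b[5].

5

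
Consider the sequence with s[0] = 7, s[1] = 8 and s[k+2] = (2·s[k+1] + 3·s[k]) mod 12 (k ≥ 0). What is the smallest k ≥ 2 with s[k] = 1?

Computing terms: s[0] = 7, s[1] = 8, s[2] = 1, s[3] = 2, s[4] = 7, s[5] = 8.
The sequence repeats with period 4.
The value 1 first appears (with k ≥ 2) at s[2].

2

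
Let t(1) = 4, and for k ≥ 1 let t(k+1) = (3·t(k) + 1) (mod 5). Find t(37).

4

Listing terms: t(1) = 4, t(2) = 3, t(3) = 0, t(4) = 1, t(5) = 4.
The sequence repeats with period 4.
(37 - 1) mod 4 = 0, so t(37) = t(1) = 4.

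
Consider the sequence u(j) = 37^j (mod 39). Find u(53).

7

We have u(1) = 37, u(2) = 4, u(3) = 31, u(4) = 16, u(5) = 7, u(6) = 25, u(7) = 28, u(8) = 22, u(9) = 34, u(10) = 10, u(11) = 19, u(12) = 1, u(13) = 37.
Since u(13) = u(1) = 37, the sequence is periodic with period 12.
(53 - 1) mod 12 = 4, so u(53) = u(5) = 7.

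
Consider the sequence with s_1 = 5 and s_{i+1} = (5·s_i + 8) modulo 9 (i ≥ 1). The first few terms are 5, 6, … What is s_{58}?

s_1 = 5; s_2 = 6; s_3 = 2; s_4 = 0; s_5 = 8; s_6 = 3; s_7 = 5.
The sequence repeats with period 6.
So s_{58} = s_{1 + ((58-1) mod 6)} = s_4 = 0.

0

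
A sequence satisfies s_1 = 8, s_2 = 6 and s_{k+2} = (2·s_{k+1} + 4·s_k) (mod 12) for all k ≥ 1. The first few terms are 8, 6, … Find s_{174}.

0

Computing terms: s_1 = 8, s_2 = 6, s_3 = 8, s_4 = 4, s_5 = 4, s_6 = 0, s_7 = 4, s_8 = 8, s_9 = 8, s_{10} = 0, s_{11} = 8, s_{12} = 4.
Since (s_{11}, s_{12}) = (s_3, s_4) = (8, 4) (two consecutive terms determine the rest), the sequence is eventually periodic: after a pre-period of length 2 it cycles with period 8.
For k ≥ 3, s_k depends only on (k - 3) mod 8. (174 - 3) mod 8 = 3, so s_{174} = s_6 = 0.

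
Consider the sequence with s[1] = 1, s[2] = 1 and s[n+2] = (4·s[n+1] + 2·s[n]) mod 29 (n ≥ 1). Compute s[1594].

14

s[1] = 1,  s[2] = 1,  s[3] = 6,  s[4] = 26,  s[5] = 0,  s[6] = 23,  s[7] = 5,  s[8] = 8,  s[9] = 13,  s[10] = 10,  s[11] = 8,  s[12] = 23,  s[13] = 21,  s[14] = 14,  s[15] = 11,  s[16] = 14,  s[17] = 20,  s[18] = 21,  s[19] = 8,  s[20] = 16,  s[21] = 22,  s[22] = 4,  s[23] = 2,  s[24] = 16,  s[25] = 10,  s[26] = 14,  s[27] = 18,  s[28] = 13,  s[29] = 1,  s[30] = 1.
Since (s[29], s[30]) = (s[1], s[2]) = (1, 1) (two consecutive terms determine the rest), the sequence is periodic with period 28.
(1594 - 1) mod 28 = 25, so s[1594] = s[26] = 14.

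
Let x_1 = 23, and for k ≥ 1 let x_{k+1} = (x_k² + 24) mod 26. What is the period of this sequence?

Listing terms: x_1 = 23, x_2 = 7, x_3 = 21, x_4 = 23.
Since x_4 = x_1 = 23, the sequence is periodic with period 3.

3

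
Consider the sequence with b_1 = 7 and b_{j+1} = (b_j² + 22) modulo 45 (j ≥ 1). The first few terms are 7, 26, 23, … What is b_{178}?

We have b_1 = 7, b_2 = 26, b_3 = 23, b_4 = 11, b_5 = 8, b_6 = 41, b_7 = 38, b_8 = 26.
Since b_8 = b_2 = 26, the sequence is eventually periodic: after a pre-period of length 1 it cycles with period 6.
For j ≥ 2, b_j depends only on (j - 2) mod 6. (178 - 2) mod 6 = 2, so b_{178} = b_4 = 11.

11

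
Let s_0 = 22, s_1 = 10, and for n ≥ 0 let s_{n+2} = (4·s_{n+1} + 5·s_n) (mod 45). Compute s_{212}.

Listing terms: s_0 = 22,  s_1 = 10,  s_2 = 15,  s_3 = 20,  s_4 = 20,  s_5 = 0,  s_6 = 10,  s_7 = 40,  s_8 = 30,  s_9 = 5,  s_{10} = 35,  s_{11} = 30,  s_{12} = 25,  s_{13} = 25,  s_{14} = 0,  s_{15} = 35,  s_{16} = 5,  s_{17} = 15,  s_{18} = 40,  s_{19} = 10,  s_{20} = 15.
Since (s_{19}, s_{20}) = (s_1, s_2) = (10, 15) (two consecutive terms determine the rest), the sequence is eventually periodic: after a pre-period of length 1 it cycles with period 18.
For n ≥ 1, s_n depends only on (n - 1) mod 18. (212 - 1) mod 18 = 13, so s_{212} = s_{14} = 0.

0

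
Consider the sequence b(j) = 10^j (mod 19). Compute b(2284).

We have b(0) = 1,  b(1) = 10,  b(2) = 5,  b(3) = 12,  b(4) = 6,  b(5) = 3,  b(6) = 11,  b(7) = 15,  b(8) = 17,  b(9) = 18,  b(10) = 9,  b(11) = 14,  b(12) = 7,  b(13) = 13,  b(14) = 16,  b(15) = 8,  b(16) = 4,  b(17) = 2,  b(18) = 1.
The sequence repeats with period 18.
So b(2284) = b(0 + ((2284-0) mod 18)) = b(16) = 4.

4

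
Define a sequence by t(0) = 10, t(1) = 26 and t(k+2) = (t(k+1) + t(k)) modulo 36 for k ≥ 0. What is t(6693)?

22

We have t(0) = 10; t(1) = 26; t(2) = 0; t(3) = 26; t(4) = 26; t(5) = 16; t(6) = 6; t(7) = 22; t(8) = 28; t(9) = 14; t(10) = 6; t(11) = 20; t(12) = 26; t(13) = 10; t(14) = 0; t(15) = 10; t(16) = 10; t(17) = 20; t(18) = 30; t(19) = 14; t(20) = 8; t(21) = 22; t(22) = 30; t(23) = 16; t(24) = 10; t(25) = 26.
The sequence repeats with period 24.
So t(6693) = t(0 + ((6693-0) mod 24)) = t(21) = 22.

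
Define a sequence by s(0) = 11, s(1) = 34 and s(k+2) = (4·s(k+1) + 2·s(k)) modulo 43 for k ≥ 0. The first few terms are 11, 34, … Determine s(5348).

21

s(0) = 11,  s(1) = 34,  s(2) = 29,  s(3) = 12,  s(4) = 20,  s(5) = 18,  s(6) = 26,  s(7) = 11,  s(8) = 10,  s(9) = 19,  s(10) = 10,  s(11) = 35,  s(12) = 31,  s(13) = 22,  s(14) = 21,  s(15) = 42,  s(16) = 38,  s(17) = 21,  s(18) = 31,  s(19) = 37,  s(20) = 38,  s(21) = 11,  s(22) = 34.
The sequence repeats with period 21.
So s(5348) = s(0 + ((5348-0) mod 21)) = s(14) = 21.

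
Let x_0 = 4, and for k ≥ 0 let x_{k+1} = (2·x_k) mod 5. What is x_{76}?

4

We have x_0 = 4, x_1 = 3, x_2 = 1, x_3 = 2, x_4 = 4.
Since x_4 = x_0 = 4, the sequence is periodic with period 4.
So x_{76} = x_{0 + ((76-0) mod 4)} = x_0 = 4.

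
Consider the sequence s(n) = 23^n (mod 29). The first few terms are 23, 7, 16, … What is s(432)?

25

We have s(1) = 23; s(2) = 7; s(3) = 16; s(4) = 20; s(5) = 25; s(6) = 24; s(7) = 1; s(8) = 23.
The sequence repeats with period 7.
(432 - 1) mod 7 = 4, so s(432) = s(5) = 25.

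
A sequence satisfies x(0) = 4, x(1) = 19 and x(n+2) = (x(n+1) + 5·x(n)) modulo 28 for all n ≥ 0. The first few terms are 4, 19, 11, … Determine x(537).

We have x(0) = 4, x(1) = 19, x(2) = 11, x(3) = 22, x(4) = 21, x(5) = 19, x(6) = 12, x(7) = 23, x(8) = 27, x(9) = 2, x(10) = 25, x(11) = 7, x(12) = 20, x(13) = 27, x(14) = 15, x(15) = 10, x(16) = 1, x(17) = 23, x(18) = 0, x(19) = 3, x(20) = 3, x(21) = 18, x(22) = 5, x(23) = 11, x(24) = 8, x(25) = 7, x(26) = 19, x(27) = 26, x(28) = 9, x(29) = 27, x(30) = 16, x(31) = 11, x(32) = 7, x(33) = 6, x(34) = 13, x(35) = 15, x(36) = 24, x(37) = 15, x(38) = 23, x(39) = 14, x(40) = 17, x(41) = 3, x(42) = 4, x(43) = 19.
The sequence repeats with period 42.
So x(537) = x(0 + ((537-0) mod 42)) = x(33) = 6.

6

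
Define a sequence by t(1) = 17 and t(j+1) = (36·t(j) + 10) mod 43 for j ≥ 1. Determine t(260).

Listing terms: t(1) = 17; t(2) = 20; t(3) = 42; t(4) = 17.
The sequence repeats with period 3.
So t(260) = t(1 + ((260-1) mod 3)) = t(2) = 20.

20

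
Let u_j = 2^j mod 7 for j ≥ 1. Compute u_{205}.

2

u_1 = 2,  u_2 = 4,  u_3 = 1,  u_4 = 2.
The sequence repeats with period 3.
So u_{205} = u_{1 + ((205-1) mod 3)} = u_1 = 2.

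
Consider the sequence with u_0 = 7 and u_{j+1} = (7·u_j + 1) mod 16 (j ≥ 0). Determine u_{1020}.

u_0 = 7, u_1 = 2, u_2 = 15, u_3 = 10, u_4 = 7.
The sequence repeats with period 4.
So u_{1020} = u_{0 + ((1020-0) mod 4)} = u_0 = 7.

7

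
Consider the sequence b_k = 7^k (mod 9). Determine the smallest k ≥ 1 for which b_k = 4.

2

Computing terms: b_0 = 1, b_1 = 7, b_2 = 4, b_3 = 1.
Since b_3 = b_0 = 1, the sequence is periodic with period 3.
The value 4 first appears (with k ≥ 1) at b_2.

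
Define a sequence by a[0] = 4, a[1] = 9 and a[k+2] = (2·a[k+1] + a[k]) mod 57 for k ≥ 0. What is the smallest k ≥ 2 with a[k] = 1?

Computing terms: a[0] = 4, a[1] = 9, a[2] = 22, a[3] = 53, a[4] = 14, a[5] = 24, a[6] = 5, a[7] = 34, a[8] = 16, a[9] = 9, a[10] = 34, a[11] = 20, a[12] = 17, a[13] = 54, a[14] = 11, a[15] = 19, a[16] = 49, a[17] = 3, a[18] = 55, a[19] = 56, a[20] = 53, a[21] = 48, a[22] = 35, a[23] = 4, a[24] = 43, a[25] = 33, a[26] = 52, a[27] = 23, a[28] = 41, a[29] = 48, a[30] = 23, a[31] = 37, a[32] = 40, a[33] = 3, a[34] = 46, a[35] = 38, a[36] = 8, a[37] = 54, a[38] = 2, a[39] = 1, a[40] = 4, a[41] = 9.
Since (a[40], a[41]) = (a[0], a[1]) = (4, 9) (two consecutive terms determine the rest), the sequence is periodic with period 40.
The value 1 first appears (with k ≥ 2) at a[39].

39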